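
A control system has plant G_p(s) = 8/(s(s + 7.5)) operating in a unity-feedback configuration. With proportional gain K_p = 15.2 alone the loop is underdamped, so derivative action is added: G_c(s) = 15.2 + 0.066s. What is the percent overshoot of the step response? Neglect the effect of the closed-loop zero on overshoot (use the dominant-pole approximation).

29.3%

Forward path: (15.2 + 0.066s)·8/(s(s+7.5)). The closed-loop characteristic equation is s² + (7.5 + 8·0.066)s + 8·15.2 = 0.
That is s² + 8.028s + 121.6 = 0, so ω_n = 11.03 rad/s and ζ = 8.028/(2·11.03) = 0.364.
%OS = 100·exp(−πζ/√(1−ζ²)) = 29.3%.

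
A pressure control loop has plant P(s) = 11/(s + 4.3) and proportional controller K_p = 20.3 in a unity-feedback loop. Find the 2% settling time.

Closed-loop transfer function: T(s) = K_p·P(s)/(1 + K_p·P(s)) = 223.3/(s + 4.3 + 223.3) = 223.3/(s + 227.6).
Time constant τ = 1/227.6 = 0.004394 s, so the 2% settling time is about 4τ = 0.0176 s.

T_s ≈ 0.0176 s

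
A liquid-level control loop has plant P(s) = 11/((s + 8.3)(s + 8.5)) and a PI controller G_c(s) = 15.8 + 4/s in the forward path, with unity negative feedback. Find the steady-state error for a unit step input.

0

The open loop G_c(s)P(s) has a pole at the origin (type 1), so the static position error constant is infinite and e_ss = 1/(1+∞) = 0.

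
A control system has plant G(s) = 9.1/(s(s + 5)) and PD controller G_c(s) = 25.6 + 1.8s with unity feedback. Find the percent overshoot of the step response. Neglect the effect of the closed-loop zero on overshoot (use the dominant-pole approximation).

Forward path: (25.6 + 1.8s)·9.1/(s(s+5)). The closed-loop characteristic equation is s² + (5 + 9.1·1.8)s + 9.1·25.6 = 0.
That is s² + 21.38s + 233 = 0, so ω_n = 15.26 rad/s and ζ = 21.38/(2·15.26) = 0.7004.
%OS = 100·exp(−πζ/√(1−ζ²)) = 4.58%.

4.58%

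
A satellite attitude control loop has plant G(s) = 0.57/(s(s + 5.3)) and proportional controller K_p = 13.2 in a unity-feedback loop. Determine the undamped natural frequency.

1 + K_p·G(s) = 0 gives s² + 5.3s + 7.524 = 0.
So ω_n² = 7.524 ⇒ ω_n = 2.743 rad/s, and ζ = 5.3/(2ω_n) = 0.966.

ω_n = 2.74 rad/s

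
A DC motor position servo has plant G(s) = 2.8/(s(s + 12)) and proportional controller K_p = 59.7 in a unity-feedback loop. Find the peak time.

The closed-loop denominator s² + 12s + 167.2 gives ω_n = √167.2 = 12.93 and ζ = 12/(2ω_n) = 0.4641.
Damped frequency ω_d = ω_n√(1−ζ²) = 11.45 rad/s, so peak time T_p = π/ω_d = 0.274 s.

T_p = 0.274 s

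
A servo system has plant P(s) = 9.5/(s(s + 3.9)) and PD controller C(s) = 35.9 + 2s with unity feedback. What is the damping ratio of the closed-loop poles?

Forward path: (35.9 + 2s)·9.5/(s(s+3.9)). The closed-loop characteristic equation is s² + (3.9 + 9.5·2)s + 9.5·35.9 = 0.
That is s² + 22.9s + 341.1 = 0, so ω_n = 18.47 rad/s and ζ = 22.9/(2·18.47) = 0.62.

ζ = 0.62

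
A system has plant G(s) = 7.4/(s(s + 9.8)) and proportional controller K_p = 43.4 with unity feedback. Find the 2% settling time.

The closed-loop denominator s² + 9.8s + 321.2 gives ω_n = √321.2 = 17.92 and ζ = 9.8/(2ω_n) = 0.2734.
2% settling time T_s ≈ 4/(ζω_n) = 4/4.9 = 0.816 s.

T_s ≈ 0.816 s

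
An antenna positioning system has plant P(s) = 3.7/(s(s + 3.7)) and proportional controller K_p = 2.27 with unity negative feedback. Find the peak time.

From 1 + K_pP(s) = 0: s² + 3.7s + 8.399 = 0 ⇒ ω_n = 2.898, ζ = 0.6383.
Damped frequency ω_d = ω_n√(1−ζ²) = 2.231 rad/s, so peak time T_p = π/ω_d = 1.41 s.

T_p = 1.41 s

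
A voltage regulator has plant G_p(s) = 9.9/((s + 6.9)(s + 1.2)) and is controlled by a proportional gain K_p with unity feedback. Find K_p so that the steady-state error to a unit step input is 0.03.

Steady-state error for a unit step on this type-0 loop is 1/(1 + K_p·G_p(0)).
G_p(0) = 1.196. Require 1/(1 + K_p·1.196) = 0.03, so 1 + 1.196·K_p = 33.33.
K_p = (33.33 − 1)/1.196 = 27.

K_p = 27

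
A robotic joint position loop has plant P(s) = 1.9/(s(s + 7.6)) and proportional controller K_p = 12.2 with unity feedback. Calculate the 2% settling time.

T_s ≈ 1.05 s

From 1 + K_pP(s) = 0: s² + 7.6s + 23.18 = 0 ⇒ ω_n = 4.815, ζ = 0.7893.
2% settling time T_s ≈ 4/(ζω_n) = 4/3.8 = 1.05 s.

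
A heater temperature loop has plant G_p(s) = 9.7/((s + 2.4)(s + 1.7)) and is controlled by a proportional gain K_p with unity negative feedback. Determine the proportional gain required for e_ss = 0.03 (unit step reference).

K_p = 13.6

For a type-0 loop with proportional control, e_ss = 1/(1 + K_p·G_p(0)).
G_p(0) = 2.377. Require 1/(1 + K_p·2.377) = 0.03, so 1 + 2.377·K_p = 33.33.
K_p = (33.33 − 1)/2.377 = 13.6.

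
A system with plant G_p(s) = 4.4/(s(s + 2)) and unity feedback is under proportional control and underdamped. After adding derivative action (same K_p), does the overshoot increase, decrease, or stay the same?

With PD the characteristic equation becomes s² + (a + K·K_d)s + K·K_p = 0; the damping term grows, ζ rises, overshoot falls.

decrease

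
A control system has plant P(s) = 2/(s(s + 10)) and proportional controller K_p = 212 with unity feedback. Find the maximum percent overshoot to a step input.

Closed-loop characteristic equation: s² + 10s + 424 = 0, so ω_n = 20.59 rad/s and ζ = 10/(2·20.59) = 0.2428.
%OS = 100·exp(−πζ/√(1−ζ²)) = 100·exp(−π·0.2428/√0.941) = 45.5%.

45.5%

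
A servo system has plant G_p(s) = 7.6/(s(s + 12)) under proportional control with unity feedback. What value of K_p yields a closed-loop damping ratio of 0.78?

Closed-loop characteristic equation: s² + 12s + K_p·7.6 = 0.
So ω_n = √(7.6K_p) and 2ζω_n = 12, giving ζ = 12/(2√(7.6K_p)).
Setting ζ = 0.78: √(7.6K_p) = 12/(2·0.78) = 7.692, so K_p = 59.17/7.6 = 7.79.

K_p = 7.79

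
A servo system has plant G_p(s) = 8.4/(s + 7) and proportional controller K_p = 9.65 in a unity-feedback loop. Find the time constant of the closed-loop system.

τ = 0.0114 s

Closed-loop transfer function: T(s) = K_p·G_p(s)/(1 + K_p·G_p(s)) = 81.06/(s + 7 + 81.06) = 81.06/(s + 88.06).
Time constant τ = 1/88.06 = 0.0114 s.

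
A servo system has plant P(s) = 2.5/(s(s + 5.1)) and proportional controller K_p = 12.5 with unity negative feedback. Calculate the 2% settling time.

Closed-loop characteristic equation: s² + 5.1s + 31.25 = 0, so ω_n = 5.59 rad/s and ζ = 5.1/(2·5.59) = 0.4562.
2% settling time T_s ≈ 4/(ζω_n) = 4/2.55 = 1.57 s.

T_s ≈ 1.57 s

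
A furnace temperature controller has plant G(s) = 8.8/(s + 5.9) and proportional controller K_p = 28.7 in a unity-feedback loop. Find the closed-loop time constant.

Closed-loop transfer function: T(s) = K_p·G(s)/(1 + K_p·G(s)) = 252.6/(s + 5.9 + 252.6) = 252.6/(s + 258.5).
Time constant τ = 1/258.5 = 0.00387 s.

τ = 0.00387 s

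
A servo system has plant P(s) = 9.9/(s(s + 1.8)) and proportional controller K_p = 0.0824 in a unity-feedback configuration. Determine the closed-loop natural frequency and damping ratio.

With unity feedback the closed-loop characteristic equation is s² + 1.8s + 0.0824·9.9 = s² + 1.8s + 0.8158 = 0.
So ω_n² = 0.8158 ⇒ ω_n = 0.9032 rad/s, and ζ = 1.8/(2ω_n) = 0.996.

ω_n = 0.903 rad/s, ζ = 0.996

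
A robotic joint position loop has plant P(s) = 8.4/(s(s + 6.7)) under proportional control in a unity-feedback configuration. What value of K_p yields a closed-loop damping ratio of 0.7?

Closed-loop characteristic equation: s² + 6.7s + K_p·8.4 = 0.
So ω_n = √(8.4K_p) and 2ζω_n = 6.7, giving ζ = 6.7/(2√(8.4K_p)).
Setting ζ = 0.7: √(8.4K_p) = 6.7/(2·0.7) = 4.786, so K_p = 22.9/8.4 = 2.73.

K_p = 2.73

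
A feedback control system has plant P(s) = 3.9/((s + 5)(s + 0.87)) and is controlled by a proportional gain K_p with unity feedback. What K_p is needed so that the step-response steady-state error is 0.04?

The loop is type 0, so e_ss(step) = 1/(1 + K_pos) with K_pos = K_p·P(0).
P(0) = 0.8966. Require 1/(1 + K_p·0.8966) = 0.04, so 1 + 0.8966·K_p = 25.
K_p = (25 − 1)/0.8966 = 26.8.

K_p = 26.8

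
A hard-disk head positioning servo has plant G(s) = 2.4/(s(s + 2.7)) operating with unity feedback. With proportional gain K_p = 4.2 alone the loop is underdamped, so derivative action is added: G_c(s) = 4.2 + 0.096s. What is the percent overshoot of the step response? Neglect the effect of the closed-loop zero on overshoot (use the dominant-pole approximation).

Forward path: (4.2 + 0.096s)·2.4/(s(s+2.7)). The closed-loop characteristic equation is s² + (2.7 + 2.4·0.096)s + 2.4·4.2 = 0.
That is s² + 2.93s + 10.08 = 0, so ω_n = 3.175 rad/s and ζ = 2.93/(2·3.175) = 0.4615.
%OS = 100·exp(−πζ/√(1−ζ²)) = 19.5%.

19.5%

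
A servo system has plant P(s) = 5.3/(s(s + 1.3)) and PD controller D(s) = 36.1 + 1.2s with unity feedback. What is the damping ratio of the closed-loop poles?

Forward path: (36.1 + 1.2s)·5.3/(s(s+1.3)). The closed-loop characteristic equation is s² + (1.3 + 5.3·1.2)s + 5.3·36.1 = 0.
That is s² + 7.66s + 191.3 = 0, so ω_n = 13.83 rad/s and ζ = 7.66/(2·13.83) = 0.2769.

ζ = 0.277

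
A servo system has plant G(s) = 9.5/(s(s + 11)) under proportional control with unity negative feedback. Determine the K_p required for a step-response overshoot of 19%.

From %OS = 100·exp(−πζ/√(1−ζ²)) = 19%, ζ = −ln(0.19)/√(π²+ln²(0.19)) = 0.4673.
Characteristic equation s² + 11s + 9.5K_p = 0 gives ζ = 11/(2√(9.5K_p)).
Setting ζ = 0.4673: √(9.5K_p) = 11/(2·0.4673) = 11.77, so K_p = 138.5/9.5 = 14.6.

K_p = 14.6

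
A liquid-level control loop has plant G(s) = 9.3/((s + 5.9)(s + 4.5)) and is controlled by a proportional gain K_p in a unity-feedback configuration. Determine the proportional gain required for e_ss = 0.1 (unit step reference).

K_p = 25.7

Steady-state error for a unit step on this type-0 loop is 1/(1 + K_p·G(0)).
G(0) = 0.3503. Require 1/(1 + K_p·0.3503) = 0.1, so 1 + 0.3503·K_p = 10.
K_p = (10 − 1)/0.3503 = 25.7.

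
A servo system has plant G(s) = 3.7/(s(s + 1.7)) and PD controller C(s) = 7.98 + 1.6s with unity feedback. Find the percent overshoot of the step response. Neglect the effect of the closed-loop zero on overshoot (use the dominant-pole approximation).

Forward path: (7.98 + 1.6s)·3.7/(s(s+1.7)). The closed-loop characteristic equation is s² + (1.7 + 3.7·1.6)s + 3.7·7.98 = 0.
That is s² + 7.62s + 29.53 = 0, so ω_n = 5.434 rad/s and ζ = 7.62/(2·5.434) = 0.7012.
%OS = 100·exp(−πζ/√(1−ζ²)) = 4.55%.

4.55%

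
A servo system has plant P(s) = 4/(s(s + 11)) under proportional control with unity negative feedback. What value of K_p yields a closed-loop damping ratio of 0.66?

Closed-loop characteristic equation: s² + 11s + K_p·4 = 0.
So ω_n = √(4K_p) and 2ζω_n = 11, giving ζ = 11/(2√(4K_p)).
Setting ζ = 0.66: √(4K_p) = 11/(2·0.66) = 8.333, so K_p = 69.44/4 = 17.4.

K_p = 17.4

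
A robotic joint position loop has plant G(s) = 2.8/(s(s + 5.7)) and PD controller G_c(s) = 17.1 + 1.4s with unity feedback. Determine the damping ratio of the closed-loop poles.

Forward path: (17.1 + 1.4s)·2.8/(s(s+5.7)). The closed-loop characteristic equation is s² + (5.7 + 2.8·1.4)s + 2.8·17.1 = 0.
That is s² + 9.62s + 47.88 = 0, so ω_n = 6.92 rad/s and ζ = 9.62/(2·6.92) = 0.6951.

ζ = 0.695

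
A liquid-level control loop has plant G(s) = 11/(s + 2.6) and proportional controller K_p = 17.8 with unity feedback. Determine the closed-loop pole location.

Closed-loop transfer function: T(s) = K_p·G(s)/(1 + K_p·G(s)) = 195.8/(s + 2.6 + 195.8) = 195.8/(s + 198.4).
The closed-loop pole is at s = −198.4.

s = -198.4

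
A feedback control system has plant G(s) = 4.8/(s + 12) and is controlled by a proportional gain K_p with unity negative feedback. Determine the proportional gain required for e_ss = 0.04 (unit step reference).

K_p = 60

For a type-0 loop with proportional control, e_ss = 1/(1 + K_p·G(0)).
G(0) = 0.4. Require 1/(1 + K_p·0.4) = 0.04, so 1 + 0.4·K_p = 25.
K_p = (25 − 1)/0.4 = 60.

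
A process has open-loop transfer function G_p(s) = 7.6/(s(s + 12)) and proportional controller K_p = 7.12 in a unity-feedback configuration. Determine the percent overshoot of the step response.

From 1 + K_pG_p(s) = 0: s² + 12s + 54.11 = 0 ⇒ ω_n = 7.356, ζ = 0.8157.
%OS = 100·exp(−πζ/√(1−ζ²)) = 100·exp(−π·0.8157/√0.3347) = 1.19%.

1.19%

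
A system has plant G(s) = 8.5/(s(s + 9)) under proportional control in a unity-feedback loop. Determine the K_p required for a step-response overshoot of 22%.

K_p = 12.6

From %OS = 100·exp(−πζ/√(1−ζ²)) = 22%, ζ = −ln(0.22)/√(π²+ln²(0.22)) = 0.4342.
Characteristic equation s² + 9s + 8.5K_p = 0 gives ζ = 9/(2√(8.5K_p)).
Setting ζ = 0.4342: √(8.5K_p) = 9/(2·0.4342) = 10.36, so K_p = 107.4/8.5 = 12.6.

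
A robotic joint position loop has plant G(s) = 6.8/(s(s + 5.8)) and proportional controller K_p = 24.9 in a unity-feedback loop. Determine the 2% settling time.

The closed-loop denominator s² + 5.8s + 169.3 gives ω_n = √169.3 = 13.01 and ζ = 5.8/(2ω_n) = 0.2229.
2% settling time T_s ≈ 4/(ζω_n) = 4/2.9 = 1.38 s.

T_s ≈ 1.38 s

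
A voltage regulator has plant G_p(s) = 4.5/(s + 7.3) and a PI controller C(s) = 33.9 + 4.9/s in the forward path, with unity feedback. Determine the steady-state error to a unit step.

0

The open loop C(s)G_p(s) has a pole at the origin (type 1), so the static position error constant is infinite and e_ss = 1/(1+∞) = 0.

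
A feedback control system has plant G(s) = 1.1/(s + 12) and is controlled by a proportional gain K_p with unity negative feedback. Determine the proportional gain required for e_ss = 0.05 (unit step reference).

Steady-state error for a unit step on this type-0 loop is 1/(1 + K_p·G(0)).
G(0) = 0.09167. Require 1/(1 + K_p·0.09167) = 0.05, so 1 + 0.09167·K_p = 20.
K_p = (20 − 1)/0.09167 = 207.

K_p = 207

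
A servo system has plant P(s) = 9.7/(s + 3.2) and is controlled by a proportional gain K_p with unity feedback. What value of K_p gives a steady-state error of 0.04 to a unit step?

Steady-state error for a unit step on this type-0 loop is 1/(1 + K_p·P(0)).
P(0) = 3.031. Require 1/(1 + K_p·3.031) = 0.04, so 1 + 3.031·K_p = 25.
K_p = (25 − 1)/3.031 = 7.92.

K_p = 7.92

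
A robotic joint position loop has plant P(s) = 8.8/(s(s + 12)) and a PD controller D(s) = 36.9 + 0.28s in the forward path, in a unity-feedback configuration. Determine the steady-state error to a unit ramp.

The loop has one pole at the origin (type 1). Velocity error constant K_v = lim_{s→0} s·D(s)P(s) = 36.9·8.8/12 = 27.06.
Steady-state error to a unit ramp: e_ss = 1/K_v = 0.037.

0.037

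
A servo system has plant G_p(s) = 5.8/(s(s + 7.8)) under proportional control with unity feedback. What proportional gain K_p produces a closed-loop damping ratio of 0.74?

Closed-loop characteristic equation: s² + 7.8s + K_p·5.8 = 0.
So ω_n = √(5.8K_p) and 2ζω_n = 7.8, giving ζ = 7.8/(2√(5.8K_p)).
Setting ζ = 0.74: √(5.8K_p) = 7.8/(2·0.74) = 5.27, so K_p = 27.78/5.8 = 4.79.

K_p = 4.79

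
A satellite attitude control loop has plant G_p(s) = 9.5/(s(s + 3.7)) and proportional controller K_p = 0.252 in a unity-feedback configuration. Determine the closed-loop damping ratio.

ζ = 1.2

With unity feedback the closed-loop characteristic equation is s² + 3.7s + 0.252·9.5 = s² + 3.7s + 2.394 = 0.
So ω_n² = 2.394 ⇒ ω_n = 1.547 rad/s, and ζ = 3.7/(2ω_n) = 1.2.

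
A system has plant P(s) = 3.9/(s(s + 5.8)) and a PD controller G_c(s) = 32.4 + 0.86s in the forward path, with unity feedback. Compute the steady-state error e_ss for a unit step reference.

0

The open loop G_c(s)P(s) has a pole at the origin (type 1), so the static position error constant is infinite and e_ss = 1/(1+∞) = 0.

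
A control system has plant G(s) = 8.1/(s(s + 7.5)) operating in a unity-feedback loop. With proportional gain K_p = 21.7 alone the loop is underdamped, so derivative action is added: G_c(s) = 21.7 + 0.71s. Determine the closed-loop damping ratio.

Forward path: (21.7 + 0.71s)·8.1/(s(s+7.5)). The closed-loop characteristic equation is s² + (7.5 + 8.1·0.71)s + 8.1·21.7 = 0.
That is s² + 13.25s + 175.8 = 0, so ω_n = 13.26 rad/s and ζ = 13.25/(2·13.26) = 0.4997.

ζ = 0.5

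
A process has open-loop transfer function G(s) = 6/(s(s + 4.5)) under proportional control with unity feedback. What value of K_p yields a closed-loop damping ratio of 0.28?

K_p = 10.8

Closed-loop characteristic equation: s² + 4.5s + K_p·6 = 0.
So ω_n = √(6K_p) and 2ζω_n = 4.5, giving ζ = 4.5/(2√(6K_p)).
Setting ζ = 0.28: √(6K_p) = 4.5/(2·0.28) = 8.036, so K_p = 64.57/6 = 10.8.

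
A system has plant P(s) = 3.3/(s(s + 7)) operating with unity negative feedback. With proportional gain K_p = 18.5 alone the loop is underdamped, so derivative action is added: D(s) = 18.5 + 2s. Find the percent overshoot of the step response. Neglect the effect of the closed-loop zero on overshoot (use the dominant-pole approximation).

0.388%

Forward path: (18.5 + 2s)·3.3/(s(s+7)). The closed-loop characteristic equation is s² + (7 + 3.3·2)s + 3.3·18.5 = 0.
That is s² + 13.6s + 61.05 = 0, so ω_n = 7.813 rad/s and ζ = 13.6/(2·7.813) = 0.8703.
%OS = 100·exp(−πζ/√(1−ζ²)) = 0.388%.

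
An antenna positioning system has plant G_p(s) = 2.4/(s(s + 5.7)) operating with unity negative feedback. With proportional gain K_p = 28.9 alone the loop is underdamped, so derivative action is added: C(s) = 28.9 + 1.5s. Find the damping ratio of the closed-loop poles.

Forward path: (28.9 + 1.5s)·2.4/(s(s+5.7)). The closed-loop characteristic equation is s² + (5.7 + 2.4·1.5)s + 2.4·28.9 = 0.
That is s² + 9.3s + 69.36 = 0, so ω_n = 8.328 rad/s and ζ = 9.3/(2·8.328) = 0.5583.

ζ = 0.558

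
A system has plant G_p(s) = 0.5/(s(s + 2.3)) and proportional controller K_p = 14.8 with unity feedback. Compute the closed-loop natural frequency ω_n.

ω_n = 2.72 rad/s

With unity feedback the closed-loop characteristic equation is s² + 2.3s + 14.8·0.5 = s² + 2.3s + 7.4 = 0.
Matching s² + 2ζω_n s + ω_n²: ω_n = √7.4 = 2.72 rad/s and 2ζω_n = 2.3, so ζ = 2.3/(2·2.72) = 0.423.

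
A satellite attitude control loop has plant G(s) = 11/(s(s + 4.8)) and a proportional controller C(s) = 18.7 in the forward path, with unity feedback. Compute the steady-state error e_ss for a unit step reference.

The open loop C(s)G(s) has a pole at the origin (type 1), so the static position error constant is infinite and e_ss = 1/(1+∞) = 0.

0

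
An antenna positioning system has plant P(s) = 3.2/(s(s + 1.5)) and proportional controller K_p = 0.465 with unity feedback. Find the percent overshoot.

The closed-loop denominator s² + 1.5s + 1.488 gives ω_n = √1.488 = 1.22 and ζ = 1.5/(2ω_n) = 0.6148.
%OS = 100·exp(−πζ/√(1−ζ²)) = 100·exp(−π·0.6148/√0.622) = 8.64%.

8.64%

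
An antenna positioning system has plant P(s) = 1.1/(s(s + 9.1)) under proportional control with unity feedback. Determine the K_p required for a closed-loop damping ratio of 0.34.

K_p = 163

Closed-loop characteristic equation: s² + 9.1s + K_p·1.1 = 0.
So ω_n = √(1.1K_p) and 2ζω_n = 9.1, giving ζ = 9.1/(2√(1.1K_p)).
Setting ζ = 0.34: √(1.1K_p) = 9.1/(2·0.34) = 13.38, so K_p = 179.1/1.1 = 163.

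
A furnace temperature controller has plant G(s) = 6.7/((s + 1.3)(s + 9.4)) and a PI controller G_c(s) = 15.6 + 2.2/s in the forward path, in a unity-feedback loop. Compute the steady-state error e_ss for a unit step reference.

0

The open loop G_c(s)G(s) has a pole at the origin (type 1), so the static position error constant is infinite and e_ss = 1/(1+∞) = 0.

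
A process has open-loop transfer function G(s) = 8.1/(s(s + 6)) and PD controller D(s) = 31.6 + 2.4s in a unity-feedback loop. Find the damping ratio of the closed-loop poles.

ζ = 0.795

Forward path: (31.6 + 2.4s)·8.1/(s(s+6)). The closed-loop characteristic equation is s² + (6 + 8.1·2.4)s + 8.1·31.6 = 0.
That is s² + 25.44s + 256 = 0, so ω_n = 16 rad/s and ζ = 25.44/(2·16) = 0.7951.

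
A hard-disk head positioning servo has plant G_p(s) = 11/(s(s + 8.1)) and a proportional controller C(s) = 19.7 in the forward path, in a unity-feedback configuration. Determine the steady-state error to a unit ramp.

The loop has one pole at the origin (type 1). Velocity error constant K_v = lim_{s→0} s·C(s)G_p(s) = 19.7·11/8.1 = 26.75.
Steady-state error to a unit ramp: e_ss = 1/K_v = 0.0374.

0.0374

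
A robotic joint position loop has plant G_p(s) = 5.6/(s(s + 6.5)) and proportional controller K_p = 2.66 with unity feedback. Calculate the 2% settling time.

From 1 + K_pG_p(s) = 0: s² + 6.5s + 14.9 = 0 ⇒ ω_n = 3.86, ζ = 0.8421.
2% settling time T_s ≈ 4/(ζω_n) = 4/3.25 = 1.23 s.

T_s ≈ 1.23 s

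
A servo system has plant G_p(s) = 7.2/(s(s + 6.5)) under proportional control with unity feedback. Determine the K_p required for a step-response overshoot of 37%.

From %OS = 100·exp(−πζ/√(1−ζ²)) = 37%, ζ = −ln(0.37)/√(π²+ln²(0.37)) = 0.3017.
Characteristic equation s² + 6.5s + 7.2K_p = 0 gives ζ = 6.5/(2√(7.2K_p)).
Setting ζ = 0.3017: √(7.2K_p) = 6.5/(2·0.3017) = 10.77, so K_p = 116/7.2 = 16.1.

K_p = 16.1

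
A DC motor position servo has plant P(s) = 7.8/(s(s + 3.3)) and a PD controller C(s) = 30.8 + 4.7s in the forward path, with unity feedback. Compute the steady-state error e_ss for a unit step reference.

The open loop C(s)P(s) has a pole at the origin (type 1), so the static position error constant is infinite and e_ss = 1/(1+∞) = 0.

0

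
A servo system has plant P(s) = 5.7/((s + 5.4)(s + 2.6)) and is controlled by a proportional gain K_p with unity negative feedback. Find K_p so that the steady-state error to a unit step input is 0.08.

K_p = 28.3

Steady-state error for a unit step on this type-0 loop is 1/(1 + K_p·P(0)).
P(0) = 0.406. Require 1/(1 + K_p·0.406) = 0.08, so 1 + 0.406·K_p = 12.5.
K_p = (12.5 − 1)/0.406 = 28.3.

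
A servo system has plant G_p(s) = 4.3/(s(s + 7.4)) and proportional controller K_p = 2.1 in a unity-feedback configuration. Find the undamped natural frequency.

The closed-loop denominator is s(s+7.4) + 2.1·4.3 = s² + 7.4s + 9.03.
So ω_n² = 9.03 ⇒ ω_n = 3.005 rad/s, and ζ = 7.4/(2ω_n) = 1.23.

ω_n = 3 rad/s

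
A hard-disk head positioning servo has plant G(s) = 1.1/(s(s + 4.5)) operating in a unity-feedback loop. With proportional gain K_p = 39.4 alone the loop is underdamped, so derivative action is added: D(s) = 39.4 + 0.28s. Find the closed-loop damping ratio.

Forward path: (39.4 + 0.28s)·1.1/(s(s+4.5)). The closed-loop characteristic equation is s² + (4.5 + 1.1·0.28)s + 1.1·39.4 = 0.
That is s² + 4.808s + 43.34 = 0, so ω_n = 6.583 rad/s and ζ = 4.808/(2·6.583) = 0.3652.

ζ = 0.365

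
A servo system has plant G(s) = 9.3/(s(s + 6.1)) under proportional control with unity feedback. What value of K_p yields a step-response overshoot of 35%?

From %OS = 100·exp(−πζ/√(1−ζ²)) = 35%, ζ = −ln(0.35)/√(π²+ln²(0.35)) = 0.3169.
Characteristic equation s² + 6.1s + 9.3K_p = 0 gives ζ = 6.1/(2√(9.3K_p)).
Setting ζ = 0.3169: √(9.3K_p) = 6.1/(2·0.3169) = 9.623, so K_p = 92.61/9.3 = 9.96.

K_p = 9.96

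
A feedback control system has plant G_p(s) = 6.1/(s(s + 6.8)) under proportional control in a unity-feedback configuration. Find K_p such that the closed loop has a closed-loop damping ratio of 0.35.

K_p = 15.5

Closed-loop characteristic equation: s² + 6.8s + K_p·6.1 = 0.
So ω_n = √(6.1K_p) and 2ζω_n = 6.8, giving ζ = 6.8/(2√(6.1K_p)).
Setting ζ = 0.35: √(6.1K_p) = 6.8/(2·0.35) = 9.714, so K_p = 94.37/6.1 = 15.5.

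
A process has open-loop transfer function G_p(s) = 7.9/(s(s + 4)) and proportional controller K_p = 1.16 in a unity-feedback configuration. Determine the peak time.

T_p = 1.38 s

Closed-loop characteristic equation: s² + 4s + 9.164 = 0, so ω_n = 3.027 rad/s and ζ = 4/(2·3.027) = 0.6607.
Damped frequency ω_d = ω_n√(1−ζ²) = 2.272 rad/s, so peak time T_p = π/ω_d = 1.38 s.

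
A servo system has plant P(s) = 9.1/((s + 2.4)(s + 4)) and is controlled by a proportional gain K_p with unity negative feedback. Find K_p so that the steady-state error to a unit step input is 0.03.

K_p = 34.1

Steady-state error for a unit step on this type-0 loop is 1/(1 + K_p·P(0)).
P(0) = 0.9479. Require 1/(1 + K_p·0.9479) = 0.03, so 1 + 0.9479·K_p = 33.33.
K_p = (33.33 − 1)/0.9479 = 34.1.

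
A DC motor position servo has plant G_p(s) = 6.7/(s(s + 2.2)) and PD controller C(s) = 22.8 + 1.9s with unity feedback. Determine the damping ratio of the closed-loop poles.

Forward path: (22.8 + 1.9s)·6.7/(s(s+2.2)). The closed-loop characteristic equation is s² + (2.2 + 6.7·1.9)s + 6.7·22.8 = 0.
That is s² + 14.93s + 152.8 = 0, so ω_n = 12.36 rad/s and ζ = 14.93/(2·12.36) = 0.604.

ζ = 0.604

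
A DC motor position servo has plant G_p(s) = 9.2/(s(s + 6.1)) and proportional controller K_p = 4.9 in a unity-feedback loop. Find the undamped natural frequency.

1 + K_p·G_p(s) = 0 gives s² + 6.1s + 45.08 = 0.
Matching s² + 2ζω_n s + ω_n²: ω_n = √45.08 = 6.714 rad/s and 2ζω_n = 6.1, so ζ = 6.1/(2·6.714) = 0.454.

ω_n = 6.71 rad/s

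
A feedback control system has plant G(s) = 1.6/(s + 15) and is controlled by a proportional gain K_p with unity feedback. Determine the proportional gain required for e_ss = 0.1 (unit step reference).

K_p = 84.4

Steady-state error for a unit step on this type-0 loop is 1/(1 + K_p·G(0)).
G(0) = 0.1067. Require 1/(1 + K_p·0.1067) = 0.1, so 1 + 0.1067·K_p = 10.
K_p = (10 − 1)/0.1067 = 84.4.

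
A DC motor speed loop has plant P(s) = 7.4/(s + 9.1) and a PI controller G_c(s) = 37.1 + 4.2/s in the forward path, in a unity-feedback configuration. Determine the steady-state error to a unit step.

The open loop G_c(s)P(s) has a pole at the origin (type 1), so the static position error constant is infinite and e_ss = 1/(1+∞) = 0.

0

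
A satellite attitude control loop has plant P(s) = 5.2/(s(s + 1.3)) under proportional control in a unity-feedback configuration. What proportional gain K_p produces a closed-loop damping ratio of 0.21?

Closed-loop characteristic equation: s² + 1.3s + K_p·5.2 = 0.
So ω_n = √(5.2K_p) and 2ζω_n = 1.3, giving ζ = 1.3/(2√(5.2K_p)).
Setting ζ = 0.21: √(5.2K_p) = 1.3/(2·0.21) = 3.095, so K_p = 9.58/5.2 = 1.84.

K_p = 1.84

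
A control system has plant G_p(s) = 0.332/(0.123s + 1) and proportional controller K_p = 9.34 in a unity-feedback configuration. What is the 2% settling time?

T_s ≈ 0.12 s

Closed loop: T(s) = K_p·G_p/(1+K_p·G_p) = 3.101/(0.123s + 1 + 3.101), with pole at s = −(1 + 3.101)/0.123 = −33.34.
τ = 1/33.34 = 0.02999 s, so 2% settling time ≈ 4τ = 0.12 s.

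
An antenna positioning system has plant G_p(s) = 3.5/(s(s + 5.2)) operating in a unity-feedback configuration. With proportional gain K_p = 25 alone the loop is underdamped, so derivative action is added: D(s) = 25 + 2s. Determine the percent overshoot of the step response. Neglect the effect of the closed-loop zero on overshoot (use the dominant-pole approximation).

6.7%

Forward path: (25 + 2s)·3.5/(s(s+5.2)). The closed-loop characteristic equation is s² + (5.2 + 3.5·2)s + 3.5·25 = 0.
That is s² + 12.2s + 87.5 = 0, so ω_n = 9.354 rad/s and ζ = 12.2/(2·9.354) = 0.6521.
%OS = 100·exp(−πζ/√(1−ζ²)) = 6.7%.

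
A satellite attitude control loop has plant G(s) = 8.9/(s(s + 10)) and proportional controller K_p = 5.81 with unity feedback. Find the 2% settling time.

T_s ≈ 0.8 s

From 1 + K_pG(s) = 0: s² + 10s + 51.71 = 0 ⇒ ω_n = 7.191, ζ = 0.6953.
2% settling time T_s ≈ 4/(ζω_n) = 4/5 = 0.8 s.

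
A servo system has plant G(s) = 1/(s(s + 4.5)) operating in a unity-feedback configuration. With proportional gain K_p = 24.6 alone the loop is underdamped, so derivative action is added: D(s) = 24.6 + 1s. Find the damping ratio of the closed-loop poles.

Forward path: (24.6 + 1s)·1/(s(s+4.5)). The closed-loop characteristic equation is s² + (4.5 + 1·1)s + 1·24.6 = 0.
That is s² + 5.5s + 24.6 = 0, so ω_n = 4.96 rad/s and ζ = 5.5/(2·4.96) = 0.5545.

ζ = 0.554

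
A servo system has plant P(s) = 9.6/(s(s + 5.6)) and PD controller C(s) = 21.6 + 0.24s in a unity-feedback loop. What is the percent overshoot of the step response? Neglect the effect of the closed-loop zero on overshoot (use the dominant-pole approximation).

40.8%

Forward path: (21.6 + 0.24s)·9.6/(s(s+5.6)). The closed-loop characteristic equation is s² + (5.6 + 9.6·0.24)s + 9.6·21.6 = 0.
That is s² + 7.904s + 207.4 = 0, so ω_n = 14.4 rad/s and ζ = 7.904/(2·14.4) = 0.2744.
%OS = 100·exp(−πζ/√(1−ζ²)) = 40.8%.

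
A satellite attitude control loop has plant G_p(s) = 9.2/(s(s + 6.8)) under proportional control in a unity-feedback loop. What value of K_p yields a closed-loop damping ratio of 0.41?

Closed-loop characteristic equation: s² + 6.8s + K_p·9.2 = 0.
So ω_n = √(9.2K_p) and 2ζω_n = 6.8, giving ζ = 6.8/(2√(9.2K_p)).
Setting ζ = 0.41: √(9.2K_p) = 6.8/(2·0.41) = 8.293, so K_p = 68.77/9.2 = 7.47.

K_p = 7.47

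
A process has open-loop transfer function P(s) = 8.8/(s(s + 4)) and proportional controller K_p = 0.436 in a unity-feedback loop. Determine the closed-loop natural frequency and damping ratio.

The closed-loop denominator is s(s+4) + 0.436·8.8 = s² + 4s + 3.837.
So ω_n² = 3.837 ⇒ ω_n = 1.959 rad/s, and ζ = 4/(2ω_n) = 1.02.

ω_n = 1.96 rad/s, ζ = 1.02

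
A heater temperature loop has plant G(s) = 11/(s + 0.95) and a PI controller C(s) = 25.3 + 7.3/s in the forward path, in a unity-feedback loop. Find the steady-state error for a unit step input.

The open loop C(s)G(s) has a pole at the origin (type 1), so the static position error constant is infinite and e_ss = 1/(1+∞) = 0.

0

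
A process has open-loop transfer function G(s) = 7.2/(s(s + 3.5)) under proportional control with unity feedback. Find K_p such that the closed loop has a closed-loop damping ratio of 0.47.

Closed-loop characteristic equation: s² + 3.5s + K_p·7.2 = 0.
So ω_n = √(7.2K_p) and 2ζω_n = 3.5, giving ζ = 3.5/(2√(7.2K_p)).
Setting ζ = 0.47: √(7.2K_p) = 3.5/(2·0.47) = 3.723, so K_p = 13.86/7.2 = 1.93.

K_p = 1.93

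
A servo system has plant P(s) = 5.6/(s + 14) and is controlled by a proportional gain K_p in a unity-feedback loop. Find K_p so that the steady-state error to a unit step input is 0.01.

K_p = 248

Steady-state error for a unit step on this type-0 loop is 1/(1 + K_p·P(0)).
P(0) = 0.4. Require 1/(1 + K_p·0.4) = 0.01, so 1 + 0.4·K_p = 100.
K_p = (100 − 1)/0.4 = 248.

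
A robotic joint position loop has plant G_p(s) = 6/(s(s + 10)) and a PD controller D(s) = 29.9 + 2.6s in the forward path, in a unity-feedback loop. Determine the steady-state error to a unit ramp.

The loop has one pole at the origin (type 1). Velocity error constant K_v = lim_{s→0} s·D(s)G_p(s) = 29.9·6/10 = 17.94.
Steady-state error to a unit ramp: e_ss = 1/K_v = 0.0557.

0.0557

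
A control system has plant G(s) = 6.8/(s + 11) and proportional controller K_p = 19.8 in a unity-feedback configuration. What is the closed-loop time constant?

Closed-loop transfer function: T(s) = K_p·G(s)/(1 + K_p·G(s)) = 134.6/(s + 11 + 134.6) = 134.6/(s + 145.6).
Time constant τ = 1/145.6 = 0.00687 s.

τ = 0.00687 s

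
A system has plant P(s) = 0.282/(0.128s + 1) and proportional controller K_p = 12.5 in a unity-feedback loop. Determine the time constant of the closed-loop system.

τ = 0.0283 s

Closed loop: T(s) = K_p·P/(1+K_p·P) = 3.525/(0.128s + 1 + 3.525), with pole at s = −(1 + 3.525)/0.128 = −35.35.
Closed-loop time constant τ = 1/35.35 = 0.0283 s.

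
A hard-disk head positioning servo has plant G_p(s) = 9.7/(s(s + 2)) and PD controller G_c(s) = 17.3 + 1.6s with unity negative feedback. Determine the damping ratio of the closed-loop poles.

Forward path: (17.3 + 1.6s)·9.7/(s(s+2)). The closed-loop characteristic equation is s² + (2 + 9.7·1.6)s + 9.7·17.3 = 0.
That is s² + 17.52s + 167.8 = 0, so ω_n = 12.95 rad/s and ζ = 17.52/(2·12.95) = 0.6762.

ζ = 0.676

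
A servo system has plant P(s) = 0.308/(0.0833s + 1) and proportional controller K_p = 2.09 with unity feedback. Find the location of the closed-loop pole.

s = -19.73

Closed loop: T(s) = K_p·P/(1+K_p·P) = 0.6437/(0.0833s + 1 + 0.6437), with pole at s = −(1 + 0.6437)/0.0833 = −19.73.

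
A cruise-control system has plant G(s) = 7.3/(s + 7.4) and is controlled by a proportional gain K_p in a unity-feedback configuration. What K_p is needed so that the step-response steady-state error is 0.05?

K_p = 19.3

The loop is type 0, so e_ss(step) = 1/(1 + K_pos) with K_pos = K_p·G(0).
G(0) = 0.9865. Require 1/(1 + K_p·0.9865) = 0.05, so 1 + 0.9865·K_p = 20.
K_p = (20 − 1)/0.9865 = 19.3.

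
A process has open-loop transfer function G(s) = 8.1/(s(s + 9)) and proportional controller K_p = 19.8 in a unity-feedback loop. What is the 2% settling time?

From 1 + K_pG(s) = 0: s² + 9s + 160.4 = 0 ⇒ ω_n = 12.66, ζ = 0.3553.
2% settling time T_s ≈ 4/(ζω_n) = 4/4.5 = 0.889 s.

T_s ≈ 0.889 s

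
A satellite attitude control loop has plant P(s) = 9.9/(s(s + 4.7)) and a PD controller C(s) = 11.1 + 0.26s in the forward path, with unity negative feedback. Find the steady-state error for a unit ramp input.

0.0428

The loop has one pole at the origin (type 1). Velocity error constant K_v = lim_{s→0} s·C(s)P(s) = 11.1·9.9/4.7 = 23.38.
Steady-state error to a unit ramp: e_ss = 1/K_v = 0.0428.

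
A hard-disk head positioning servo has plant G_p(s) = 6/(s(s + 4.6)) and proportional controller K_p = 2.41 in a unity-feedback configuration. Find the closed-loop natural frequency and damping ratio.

ω_n = 3.8 rad/s, ζ = 0.605

With unity feedback the closed-loop characteristic equation is s² + 4.6s + 2.41·6 = s² + 4.6s + 14.46 = 0.
So ω_n² = 14.46 ⇒ ω_n = 3.803 rad/s, and ζ = 4.6/(2ω_n) = 0.605.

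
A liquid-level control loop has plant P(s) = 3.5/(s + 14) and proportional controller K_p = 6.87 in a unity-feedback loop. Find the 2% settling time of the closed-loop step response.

T_s ≈ 0.105 s

Closed-loop transfer function: T(s) = K_p·P(s)/(1 + K_p·P(s)) = 24.05/(s + 14 + 24.05) = 24.05/(s + 38.05).
Time constant τ = 1/38.05 = 0.02628 s, so the 2% settling time is about 4τ = 0.105 s.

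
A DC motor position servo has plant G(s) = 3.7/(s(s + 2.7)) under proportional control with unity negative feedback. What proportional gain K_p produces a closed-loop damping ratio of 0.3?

Closed-loop characteristic equation: s² + 2.7s + K_p·3.7 = 0.
So ω_n = √(3.7K_p) and 2ζω_n = 2.7, giving ζ = 2.7/(2√(3.7K_p)).
Setting ζ = 0.3: √(3.7K_p) = 2.7/(2·0.3) = 4.5, so K_p = 20.25/3.7 = 5.47.

K_p = 5.47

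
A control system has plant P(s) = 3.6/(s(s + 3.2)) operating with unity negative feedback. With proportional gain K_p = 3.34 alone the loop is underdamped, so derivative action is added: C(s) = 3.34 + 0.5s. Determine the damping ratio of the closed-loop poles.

ζ = 0.721

Forward path: (3.34 + 0.5s)·3.6/(s(s+3.2)). The closed-loop characteristic equation is s² + (3.2 + 3.6·0.5)s + 3.6·3.34 = 0.
That is s² + 5s + 12.02 = 0, so ω_n = 3.468 rad/s and ζ = 5/(2·3.468) = 0.721.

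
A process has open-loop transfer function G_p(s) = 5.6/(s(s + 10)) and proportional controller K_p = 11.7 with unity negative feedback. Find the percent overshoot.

Closed-loop characteristic equation: s² + 10s + 65.52 = 0, so ω_n = 8.094 rad/s and ζ = 10/(2·8.094) = 0.6177.
%OS = 100·exp(−πζ/√(1−ζ²)) = 100·exp(−π·0.6177/√0.6184) = 8.48%.

8.48%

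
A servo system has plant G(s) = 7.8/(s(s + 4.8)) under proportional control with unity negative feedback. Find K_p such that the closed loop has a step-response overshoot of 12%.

K_p = 2.36

From %OS = 100·exp(−πζ/√(1−ζ²)) = 12%, ζ = −ln(0.12)/√(π²+ln²(0.12)) = 0.5594.
Characteristic equation s² + 4.8s + 7.8K_p = 0 gives ζ = 4.8/(2√(7.8K_p)).
Setting ζ = 0.5594: √(7.8K_p) = 4.8/(2·0.5594) = 4.29, so K_p = 18.41/7.8 = 2.36.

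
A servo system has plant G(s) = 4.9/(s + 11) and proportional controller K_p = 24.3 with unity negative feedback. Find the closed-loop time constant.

Closed-loop transfer function: T(s) = K_p·G(s)/(1 + K_p·G(s)) = 119.1/(s + 11 + 119.1) = 119.1/(s + 130.1).
Time constant τ = 1/130.1 = 0.00769 s.

τ = 0.00769 s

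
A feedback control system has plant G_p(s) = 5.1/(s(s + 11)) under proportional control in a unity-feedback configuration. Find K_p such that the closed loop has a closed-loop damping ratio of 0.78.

K_p = 9.75

Closed-loop characteristic equation: s² + 11s + K_p·5.1 = 0.
So ω_n = √(5.1K_p) and 2ζω_n = 11, giving ζ = 11/(2√(5.1K_p)).
Setting ζ = 0.78: √(5.1K_p) = 11/(2·0.78) = 7.051, so K_p = 49.72/5.1 = 9.75.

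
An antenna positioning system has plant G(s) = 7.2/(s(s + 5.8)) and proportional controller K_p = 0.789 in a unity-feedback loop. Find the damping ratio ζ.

1 + K_p·G(s) = 0 gives s² + 5.8s + 5.681 = 0.
Matching s² + 2ζω_n s + ω_n²: ω_n = √5.681 = 2.383 rad/s and 2ζω_n = 5.8, so ζ = 5.8/(2·2.383) = 1.22.

ζ = 1.22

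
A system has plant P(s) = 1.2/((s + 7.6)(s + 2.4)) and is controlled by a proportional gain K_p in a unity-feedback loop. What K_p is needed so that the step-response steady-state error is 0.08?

K_p = 175

The loop is type 0, so e_ss(step) = 1/(1 + K_pos) with K_pos = K_p·P(0).
P(0) = 0.06579. Require 1/(1 + K_p·0.06579) = 0.08, so 1 + 0.06579·K_p = 12.5.
K_p = (12.5 − 1)/0.06579 = 175.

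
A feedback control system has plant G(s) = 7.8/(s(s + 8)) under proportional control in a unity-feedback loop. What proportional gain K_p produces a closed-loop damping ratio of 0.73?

K_p = 3.85

Closed-loop characteristic equation: s² + 8s + K_p·7.8 = 0.
So ω_n = √(7.8K_p) and 2ζω_n = 8, giving ζ = 8/(2√(7.8K_p)).
Setting ζ = 0.73: √(7.8K_p) = 8/(2·0.73) = 5.479, so K_p = 30.02/7.8 = 3.85.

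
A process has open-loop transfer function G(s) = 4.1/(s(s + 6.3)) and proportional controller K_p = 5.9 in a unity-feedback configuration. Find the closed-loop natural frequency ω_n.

ω_n = 4.92 rad/s

With unity feedback the closed-loop characteristic equation is s² + 6.3s + 5.9·4.1 = s² + 6.3s + 24.19 = 0.
So ω_n² = 24.19 ⇒ ω_n = 4.918 rad/s, and ζ = 6.3/(2ω_n) = 0.64.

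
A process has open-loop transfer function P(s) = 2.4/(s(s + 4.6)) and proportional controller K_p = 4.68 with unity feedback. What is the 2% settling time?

T_s ≈ 1.74 s

From 1 + K_pP(s) = 0: s² + 4.6s + 11.23 = 0 ⇒ ω_n = 3.351, ζ = 0.6863.
2% settling time T_s ≈ 4/(ζω_n) = 4/2.3 = 1.74 s.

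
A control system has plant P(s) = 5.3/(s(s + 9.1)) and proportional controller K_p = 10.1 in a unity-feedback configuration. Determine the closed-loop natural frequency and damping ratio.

The closed-loop denominator is s(s+9.1) + 10.1·5.3 = s² + 9.1s + 53.53.
So ω_n² = 53.53 ⇒ ω_n = 7.316 rad/s, and ζ = 9.1/(2ω_n) = 0.622.

ω_n = 7.32 rad/s, ζ = 0.622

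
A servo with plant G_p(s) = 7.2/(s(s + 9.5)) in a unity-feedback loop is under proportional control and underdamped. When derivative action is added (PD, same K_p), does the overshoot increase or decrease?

decrease

The derivative term adds K·K_d to the s-coefficient of the characteristic equation, raising 2ζω_n while ω_n is unchanged; ζ increases, so overshoot decreases.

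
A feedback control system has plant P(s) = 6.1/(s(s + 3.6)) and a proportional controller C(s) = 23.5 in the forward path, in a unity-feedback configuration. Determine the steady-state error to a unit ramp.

The loop has one pole at the origin (type 1). Velocity error constant K_v = lim_{s→0} s·C(s)P(s) = 23.5·6.1/3.6 = 39.82.
Steady-state error to a unit ramp: e_ss = 1/K_v = 0.0251.

0.0251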